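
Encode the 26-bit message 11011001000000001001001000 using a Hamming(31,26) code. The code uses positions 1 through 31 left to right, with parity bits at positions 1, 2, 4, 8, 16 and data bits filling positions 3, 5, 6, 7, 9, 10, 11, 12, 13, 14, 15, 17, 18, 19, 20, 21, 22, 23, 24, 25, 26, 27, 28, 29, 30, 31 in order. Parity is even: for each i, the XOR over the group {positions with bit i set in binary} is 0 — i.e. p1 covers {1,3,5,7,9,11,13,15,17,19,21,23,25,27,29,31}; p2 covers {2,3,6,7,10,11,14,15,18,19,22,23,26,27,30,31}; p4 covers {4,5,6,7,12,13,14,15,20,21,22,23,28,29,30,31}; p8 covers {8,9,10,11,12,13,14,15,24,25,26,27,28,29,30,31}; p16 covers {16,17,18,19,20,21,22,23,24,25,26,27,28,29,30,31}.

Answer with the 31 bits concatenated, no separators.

1111101010010001000001001001000

Place data at non-parity positions: p1 p2 1 p4 1 0 1 p8 1 0 0 1 0 0 0 p16 0 0 0 0 0 1 0 0 1 0 0 1 0 0 0
p1 (pos 1,3,5,7,9,11,13,15,17,19,21,23,25,27,29,31): XOR of data positions = 1⊕1⊕1⊕1⊕0⊕0⊕0⊕0⊕0⊕0⊕0⊕1⊕0⊕0⊕0 = 1
p2 (pos 2,3,6,7,10,11,14,15,18,19,22,23,26,27,30,31): XOR of data positions = 1⊕0⊕1⊕0⊕0⊕0⊕0⊕0⊕0⊕1⊕0⊕0⊕0⊕0⊕0 = 1
p4 (pos 4,5,6,7,12,13,14,15,20,21,22,23,28,29,30,31): XOR of data positions = 1⊕0⊕1⊕1⊕0⊕0⊕0⊕0⊕0⊕1⊕0⊕1⊕0⊕0⊕0 = 1
p8 (pos 8,9,10,11,12,13,14,15,24,25,26,27,28,29,30,31): XOR of data positions = 1⊕0⊕0⊕1⊕0⊕0⊕0⊕0⊕1⊕0⊕0⊕1⊕0⊕0⊕0 = 0
p16 (pos 16,17,18,19,20,21,22,23,24,25,26,27,28,29,30,31): XOR of data positions = 0⊕0⊕0⊕0⊕0⊕1⊕0⊕0⊕1⊕0⊕0⊕1⊕0⊕0⊕0 = 1
Codeword: 1111101010010001000001001001000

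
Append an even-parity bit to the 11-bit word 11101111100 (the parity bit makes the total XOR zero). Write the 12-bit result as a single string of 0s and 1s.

111011111000

XOR of the 11 data bits: 1⊕1⊕1⊕0⊕1⊕1⊕1⊕1⊕1⊕0⊕0 = 0
Parity bit = 0 (so all 12 bits XOR to 0).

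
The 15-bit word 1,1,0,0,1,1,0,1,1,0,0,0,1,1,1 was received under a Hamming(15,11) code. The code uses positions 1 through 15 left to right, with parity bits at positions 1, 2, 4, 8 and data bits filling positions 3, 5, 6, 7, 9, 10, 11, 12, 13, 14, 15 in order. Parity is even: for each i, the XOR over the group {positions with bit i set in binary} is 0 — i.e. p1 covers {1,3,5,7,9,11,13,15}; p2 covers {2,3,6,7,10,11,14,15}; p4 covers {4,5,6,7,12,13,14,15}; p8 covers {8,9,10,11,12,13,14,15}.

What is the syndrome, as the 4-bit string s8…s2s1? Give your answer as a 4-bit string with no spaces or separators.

1101

s1 (pos 1,3,5,7,9,11,13,15): 1⊕0⊕1⊕0⊕1⊕0⊕1⊕1 = 1
s2 (pos 2,3,6,7,10,11,14,15): 1⊕0⊕1⊕0⊕0⊕0⊕1⊕1 = 0
s4 (pos 4,5,6,7,12,13,14,15): 0⊕1⊕1⊕0⊕0⊕1⊕1⊕1 = 1
s8 (pos 8,9,10,11,12,13,14,15): 1⊕1⊕0⊕0⊕0⊕1⊕1⊕1 = 1
Syndrome s8…s1 = 1101 → error at position 13.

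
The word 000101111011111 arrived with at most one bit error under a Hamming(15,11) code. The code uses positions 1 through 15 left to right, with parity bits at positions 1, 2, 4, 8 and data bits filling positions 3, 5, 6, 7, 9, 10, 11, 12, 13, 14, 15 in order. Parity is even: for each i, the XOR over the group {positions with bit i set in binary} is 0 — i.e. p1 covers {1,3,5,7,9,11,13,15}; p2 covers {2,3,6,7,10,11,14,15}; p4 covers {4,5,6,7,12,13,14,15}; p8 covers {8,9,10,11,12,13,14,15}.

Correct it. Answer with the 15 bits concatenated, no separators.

000101111011110

s1 (pos 1,3,5,7,9,11,13,15): 0⊕0⊕0⊕1⊕1⊕1⊕1⊕1 = 1
s2 (pos 2,3,6,7,10,11,14,15): 0⊕0⊕1⊕1⊕0⊕1⊕1⊕1 = 1
s4 (pos 4,5,6,7,12,13,14,15): 1⊕0⊕1⊕1⊕1⊕1⊕1⊕1 = 1
s8 (pos 8,9,10,11,12,13,14,15): 1⊕1⊕0⊕1⊕1⊕1⊕1⊕1 = 1
Syndrome s8…s1 = 1111 → error at position 15.
Flip position 15: 000101111011111 → 000101111011110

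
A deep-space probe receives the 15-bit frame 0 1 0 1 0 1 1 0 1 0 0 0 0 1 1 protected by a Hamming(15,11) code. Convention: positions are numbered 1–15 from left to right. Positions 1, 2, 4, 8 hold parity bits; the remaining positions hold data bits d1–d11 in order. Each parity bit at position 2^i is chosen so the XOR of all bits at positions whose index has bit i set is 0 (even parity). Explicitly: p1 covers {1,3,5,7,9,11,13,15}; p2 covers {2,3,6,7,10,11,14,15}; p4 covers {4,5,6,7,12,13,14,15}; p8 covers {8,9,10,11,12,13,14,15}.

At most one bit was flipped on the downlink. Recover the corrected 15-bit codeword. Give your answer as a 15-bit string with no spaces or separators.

s1 (pos 1,3,5,7,9,11,13,15): 0⊕0⊕0⊕1⊕1⊕0⊕0⊕1 = 1
s2 (pos 2,3,6,7,10,11,14,15): 1⊕0⊕1⊕1⊕0⊕0⊕1⊕1 = 1
s4 (pos 4,5,6,7,12,13,14,15): 1⊕0⊕1⊕1⊕0⊕0⊕1⊕1 = 1
s8 (pos 8,9,10,11,12,13,14,15): 0⊕1⊕0⊕0⊕0⊕0⊕1⊕1 = 1
Syndrome s8…s1 = 1111 → error at position 15.
Flip position 15: 010101101000011 → 010101101000010

010101101000010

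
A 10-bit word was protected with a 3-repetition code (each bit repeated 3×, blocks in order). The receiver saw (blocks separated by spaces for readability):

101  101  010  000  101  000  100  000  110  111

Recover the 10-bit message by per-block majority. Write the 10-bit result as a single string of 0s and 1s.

Block 1 (101): 2 ones → 1
Block 2 (101): 2 ones → 1
Block 3 (010): 1 one → 0
Block 4 (000): 0 ones → 0
Block 5 (101): 2 ones → 1
Block 6 (000): 0 ones → 0
Block 7 (100): 1 one → 0
Block 8 (000): 0 ones → 0
Block 9 (110): 2 ones → 1
Block 10 (111): 3 ones → 1

1100100011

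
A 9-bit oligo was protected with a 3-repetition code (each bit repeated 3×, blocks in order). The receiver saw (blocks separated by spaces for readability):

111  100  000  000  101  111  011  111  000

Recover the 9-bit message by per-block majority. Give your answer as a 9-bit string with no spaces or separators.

Block 1 (111): 3 ones → 1
Block 2 (100): 1 one → 0
Block 3 (000): 0 ones → 0
Block 4 (000): 0 ones → 0
Block 5 (101): 2 ones → 1
Block 6 (111): 3 ones → 1
Block 7 (011): 2 ones → 1
Block 8 (111): 3 ones → 1
Block 9 (000): 0 ones → 0

100011110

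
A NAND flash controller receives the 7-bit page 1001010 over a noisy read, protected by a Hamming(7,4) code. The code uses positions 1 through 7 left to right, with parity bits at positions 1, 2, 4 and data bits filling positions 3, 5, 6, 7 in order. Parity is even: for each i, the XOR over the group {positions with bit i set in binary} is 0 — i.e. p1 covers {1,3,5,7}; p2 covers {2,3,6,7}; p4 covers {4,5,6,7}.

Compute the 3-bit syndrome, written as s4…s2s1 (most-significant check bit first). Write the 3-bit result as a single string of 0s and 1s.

011

s1 (pos 1,3,5,7): 1⊕0⊕0⊕0 = 1
s2 (pos 2,3,6,7): 0⊕0⊕1⊕0 = 1
s4 (pos 4,5,6,7): 1⊕0⊕1⊕0 = 0
Syndrome s4…s1 = 011 → error at position 3.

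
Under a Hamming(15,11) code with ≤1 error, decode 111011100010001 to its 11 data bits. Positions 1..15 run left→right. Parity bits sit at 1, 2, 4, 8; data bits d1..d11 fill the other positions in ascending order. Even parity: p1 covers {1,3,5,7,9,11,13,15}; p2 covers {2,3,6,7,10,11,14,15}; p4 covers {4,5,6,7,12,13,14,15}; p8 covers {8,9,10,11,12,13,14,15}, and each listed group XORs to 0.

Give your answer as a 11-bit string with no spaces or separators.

s1 (pos 1,3,5,7,9,11,13,15): 1⊕1⊕1⊕1⊕0⊕1⊕0⊕1 = 0
s2 (pos 2,3,6,7,10,11,14,15): 1⊕1⊕1⊕1⊕0⊕1⊕0⊕1 = 0
s4 (pos 4,5,6,7,12,13,14,15): 0⊕1⊕1⊕1⊕0⊕0⊕0⊕1 = 0
s8 (pos 8,9,10,11,12,13,14,15): 0⊕0⊕0⊕1⊕0⊕0⊕0⊕1 = 0
Syndrome s8…s1 = 0000 → no error.
Read data bits from positions 3,5,6,7,9,10,11,12,13,14,15: 11110010001

11110010001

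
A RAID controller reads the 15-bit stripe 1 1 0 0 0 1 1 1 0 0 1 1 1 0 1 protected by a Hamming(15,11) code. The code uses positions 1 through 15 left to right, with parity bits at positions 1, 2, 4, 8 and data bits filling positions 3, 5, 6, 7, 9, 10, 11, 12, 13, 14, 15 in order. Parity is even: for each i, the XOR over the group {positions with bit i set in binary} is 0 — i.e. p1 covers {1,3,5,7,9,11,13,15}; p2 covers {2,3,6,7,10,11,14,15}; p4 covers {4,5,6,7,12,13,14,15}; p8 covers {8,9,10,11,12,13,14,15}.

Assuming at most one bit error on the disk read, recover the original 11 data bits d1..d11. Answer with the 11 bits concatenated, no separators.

s1 (pos 1,3,5,7,9,11,13,15): 1⊕0⊕0⊕1⊕0⊕1⊕1⊕1 = 1
s2 (pos 2,3,6,7,10,11,14,15): 1⊕0⊕1⊕1⊕0⊕1⊕0⊕1 = 1
s4 (pos 4,5,6,7,12,13,14,15): 0⊕0⊕1⊕1⊕1⊕1⊕0⊕1 = 1
s8 (pos 8,9,10,11,12,13,14,15): 1⊕0⊕0⊕1⊕1⊕1⊕0⊕1 = 1
Syndrome s8…s1 = 1111 → error at position 15.
Flip position 15: 110001110011101 → 110001110011100
Read data bits from positions 3,5,6,7,9,10,11,12,13,14,15: 00110011100

00110011100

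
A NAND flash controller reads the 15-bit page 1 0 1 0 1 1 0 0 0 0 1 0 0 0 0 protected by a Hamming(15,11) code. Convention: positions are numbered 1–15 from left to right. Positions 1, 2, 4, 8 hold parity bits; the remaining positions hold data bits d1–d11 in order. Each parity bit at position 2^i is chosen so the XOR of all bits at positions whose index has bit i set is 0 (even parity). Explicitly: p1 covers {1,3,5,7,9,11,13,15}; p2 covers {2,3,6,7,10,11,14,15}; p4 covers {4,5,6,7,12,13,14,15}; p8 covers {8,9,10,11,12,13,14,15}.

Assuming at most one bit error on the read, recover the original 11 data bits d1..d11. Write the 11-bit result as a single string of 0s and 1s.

s1 (pos 1,3,5,7,9,11,13,15): 1⊕1⊕1⊕0⊕0⊕1⊕0⊕0 = 0
s2 (pos 2,3,6,7,10,11,14,15): 0⊕1⊕1⊕0⊕0⊕1⊕0⊕0 = 1
s4 (pos 4,5,6,7,12,13,14,15): 0⊕1⊕1⊕0⊕0⊕0⊕0⊕0 = 0
s8 (pos 8,9,10,11,12,13,14,15): 0⊕0⊕0⊕1⊕0⊕0⊕0⊕0 = 1
Syndrome s8…s1 = 1010 → error at position 10.
Flip position 10: 101011000010000 → 101011000110000
Read data bits from positions 3,5,6,7,9,10,11,12,13,14,15: 11100110000

11100110000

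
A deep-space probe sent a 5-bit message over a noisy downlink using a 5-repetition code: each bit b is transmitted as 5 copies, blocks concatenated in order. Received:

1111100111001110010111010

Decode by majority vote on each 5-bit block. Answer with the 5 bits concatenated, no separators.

11101

Block 1 (11111): 5 ones → 1
Block 2 (00111): 3 ones → 1
Block 3 (00111): 3 ones → 1
Block 4 (00101): 2 ones → 0
Block 5 (11010): 3 ones → 1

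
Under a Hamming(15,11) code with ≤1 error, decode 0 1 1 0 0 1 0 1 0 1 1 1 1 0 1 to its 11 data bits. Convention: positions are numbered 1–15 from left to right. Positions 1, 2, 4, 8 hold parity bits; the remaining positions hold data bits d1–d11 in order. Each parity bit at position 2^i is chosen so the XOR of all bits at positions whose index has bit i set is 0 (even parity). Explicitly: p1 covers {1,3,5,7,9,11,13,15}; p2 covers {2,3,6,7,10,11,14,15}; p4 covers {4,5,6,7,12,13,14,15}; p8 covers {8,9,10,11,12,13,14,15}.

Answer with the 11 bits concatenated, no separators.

10100111101

s1 (pos 1,3,5,7,9,11,13,15): 0⊕1⊕0⊕0⊕0⊕1⊕1⊕1 = 0
s2 (pos 2,3,6,7,10,11,14,15): 1⊕1⊕1⊕0⊕1⊕1⊕0⊕1 = 0
s4 (pos 4,5,6,7,12,13,14,15): 0⊕0⊕1⊕0⊕1⊕1⊕0⊕1 = 0
s8 (pos 8,9,10,11,12,13,14,15): 1⊕0⊕1⊕1⊕1⊕1⊕0⊕1 = 0
Syndrome s8…s1 = 0000 → no error.
Read data bits from positions 3,5,6,7,9,10,11,12,13,14,15: 10100111101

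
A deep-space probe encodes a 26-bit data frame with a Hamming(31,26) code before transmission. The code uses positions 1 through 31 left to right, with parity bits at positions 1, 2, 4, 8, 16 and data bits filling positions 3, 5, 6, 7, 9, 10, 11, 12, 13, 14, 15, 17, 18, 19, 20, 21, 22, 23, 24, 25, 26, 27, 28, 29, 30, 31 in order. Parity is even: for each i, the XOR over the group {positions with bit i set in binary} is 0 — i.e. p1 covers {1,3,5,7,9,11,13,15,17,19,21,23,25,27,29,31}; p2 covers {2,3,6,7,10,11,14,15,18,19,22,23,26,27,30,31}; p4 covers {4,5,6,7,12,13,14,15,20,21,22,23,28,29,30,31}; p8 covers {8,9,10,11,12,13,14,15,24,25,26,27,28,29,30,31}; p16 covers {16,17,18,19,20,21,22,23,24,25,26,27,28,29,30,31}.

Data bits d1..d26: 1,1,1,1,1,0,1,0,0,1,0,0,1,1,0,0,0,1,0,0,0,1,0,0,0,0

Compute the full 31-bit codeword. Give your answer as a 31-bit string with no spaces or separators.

0111111010100100011000100010000

Place data at non-parity positions: p1 p2 1 p4 1 1 1 p8 1 0 1 0 0 1 0 p16 0 1 1 0 0 0 1 0 0 0 1 0 0 0 0
p1 (pos 1,3,5,7,9,11,13,15,17,19,21,23,25,27,29,31): XOR of data positions = 1⊕1⊕1⊕1⊕1⊕0⊕0⊕0⊕1⊕0⊕1⊕0⊕1⊕0⊕0 = 0
p2 (pos 2,3,6,7,10,11,14,15,18,19,22,23,26,27,30,31): XOR of data positions = 1⊕1⊕1⊕0⊕1⊕1⊕0⊕1⊕1⊕0⊕1⊕0⊕1⊕0⊕0 = 1
p4 (pos 4,5,6,7,12,13,14,15,20,21,22,23,28,29,30,31): XOR of data positions = 1⊕1⊕1⊕0⊕0⊕1⊕0⊕0⊕0⊕0⊕1⊕0⊕0⊕0⊕0 = 1
p8 (pos 8,9,10,11,12,13,14,15,24,25,26,27,28,29,30,31): XOR of data positions = 1⊕0⊕1⊕0⊕0⊕1⊕0⊕0⊕0⊕0⊕1⊕0⊕0⊕0⊕0 = 0
p16 (pos 16,17,18,19,20,21,22,23,24,25,26,27,28,29,30,31): XOR of data positions = 0⊕1⊕1⊕0⊕0⊕0⊕1⊕0⊕0⊕0⊕1⊕0⊕0⊕0⊕0 = 0
Codeword: 0111111010100100011000100010000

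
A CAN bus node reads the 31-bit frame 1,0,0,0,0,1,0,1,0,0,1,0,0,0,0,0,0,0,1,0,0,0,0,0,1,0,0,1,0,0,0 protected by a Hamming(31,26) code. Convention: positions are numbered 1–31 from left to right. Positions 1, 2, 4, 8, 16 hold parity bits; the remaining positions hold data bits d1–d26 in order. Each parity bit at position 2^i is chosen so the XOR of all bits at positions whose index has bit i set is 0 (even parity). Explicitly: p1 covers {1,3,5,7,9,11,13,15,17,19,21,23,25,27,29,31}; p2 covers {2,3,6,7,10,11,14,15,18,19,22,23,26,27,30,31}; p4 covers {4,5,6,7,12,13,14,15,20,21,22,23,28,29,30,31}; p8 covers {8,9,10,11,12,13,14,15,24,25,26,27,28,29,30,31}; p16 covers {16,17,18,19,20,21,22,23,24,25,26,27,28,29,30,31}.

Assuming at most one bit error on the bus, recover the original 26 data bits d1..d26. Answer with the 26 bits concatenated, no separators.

00100010000011000001001000

s1 (pos 1,3,5,7,9,11,13,15,17,19,21,23,25,27,29,31): 1⊕0⊕0⊕0⊕0⊕1⊕0⊕0⊕0⊕1⊕0⊕0⊕1⊕0⊕0⊕0 = 0
s2 (pos 2,3,6,7,10,11,14,15,18,19,22,23,26,27,30,31): 0⊕0⊕1⊕0⊕0⊕1⊕0⊕0⊕0⊕1⊕0⊕0⊕0⊕0⊕0⊕0 = 1
s4 (pos 4,5,6,7,12,13,14,15,20,21,22,23,28,29,30,31): 0⊕0⊕1⊕0⊕0⊕0⊕0⊕0⊕0⊕0⊕0⊕0⊕1⊕0⊕0⊕0 = 0
s8 (pos 8,9,10,11,12,13,14,15,24,25,26,27,28,29,30,31): 1⊕0⊕0⊕1⊕0⊕0⊕0⊕0⊕0⊕1⊕0⊕0⊕1⊕0⊕0⊕0 = 0
s16 (pos 16,17,18,19,20,21,22,23,24,25,26,27,28,29,30,31): 0⊕0⊕0⊕1⊕0⊕0⊕0⊕0⊕0⊕1⊕0⊕0⊕1⊕0⊕0⊕0 = 1
Syndrome s16…s1 = 10010 → error at position 18.
Flip position 18: 1000010100100000001000001001000 → 1000010100100000011000001001000
Read data bits from positions 3,5,6,7,9,10,11,12,13,14,15,17,18,19,20,21,22,23,24,25,26,27,28,29,30,31: 00100010000011000001001000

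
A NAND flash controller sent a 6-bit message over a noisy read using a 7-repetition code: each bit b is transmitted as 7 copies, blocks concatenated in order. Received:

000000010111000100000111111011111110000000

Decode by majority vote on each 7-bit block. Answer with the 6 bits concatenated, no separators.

010110

Block 1 (0000000): 0 ones → 0
Block 2 (1011100): 4 ones → 1
Block 3 (0100000): 1 one → 0
Block 4 (1111110): 6 ones → 1
Block 5 (1111111): 7 ones → 1
Block 6 (0000000): 0 ones → 0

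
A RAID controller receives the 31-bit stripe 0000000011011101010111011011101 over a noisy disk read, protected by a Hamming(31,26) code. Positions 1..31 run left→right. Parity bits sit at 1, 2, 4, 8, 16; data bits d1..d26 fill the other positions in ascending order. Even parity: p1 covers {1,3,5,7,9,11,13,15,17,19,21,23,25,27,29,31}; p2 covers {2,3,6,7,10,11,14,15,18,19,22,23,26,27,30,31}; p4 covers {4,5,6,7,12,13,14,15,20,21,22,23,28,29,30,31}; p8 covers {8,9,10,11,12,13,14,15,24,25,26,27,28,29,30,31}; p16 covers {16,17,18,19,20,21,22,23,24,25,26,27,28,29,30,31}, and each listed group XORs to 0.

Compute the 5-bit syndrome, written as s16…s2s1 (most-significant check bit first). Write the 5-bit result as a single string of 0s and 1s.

s1 (pos 1,3,5,7,9,11,13,15,17,19,21,23,25,27,29,31): 0⊕0⊕0⊕0⊕1⊕0⊕1⊕0⊕0⊕0⊕1⊕0⊕1⊕1⊕1⊕1 = 1
s2 (pos 2,3,6,7,10,11,14,15,18,19,22,23,26,27,30,31): 0⊕0⊕0⊕0⊕1⊕0⊕1⊕0⊕1⊕0⊕1⊕0⊕0⊕1⊕0⊕1 = 0
s4 (pos 4,5,6,7,12,13,14,15,20,21,22,23,28,29,30,31): 0⊕0⊕0⊕0⊕1⊕1⊕1⊕0⊕1⊕1⊕1⊕0⊕1⊕1⊕0⊕1 = 1
s8 (pos 8,9,10,11,12,13,14,15,24,25,26,27,28,29,30,31): 0⊕1⊕1⊕0⊕1⊕1⊕1⊕0⊕1⊕1⊕0⊕1⊕1⊕1⊕0⊕1 = 1
s16 (pos 16,17,18,19,20,21,22,23,24,25,26,27,28,29,30,31): 1⊕0⊕1⊕0⊕1⊕1⊕1⊕0⊕1⊕1⊕0⊕1⊕1⊕1⊕0⊕1 = 1
Syndrome s16…s1 = 11101 → error at position 29.

11101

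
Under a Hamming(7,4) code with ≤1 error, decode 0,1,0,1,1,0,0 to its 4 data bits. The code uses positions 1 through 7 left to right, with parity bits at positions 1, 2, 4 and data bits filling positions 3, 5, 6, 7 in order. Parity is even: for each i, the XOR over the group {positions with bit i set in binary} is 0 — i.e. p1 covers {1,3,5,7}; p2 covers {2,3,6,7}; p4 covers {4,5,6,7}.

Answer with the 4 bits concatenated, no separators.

1100

s1 (pos 1,3,5,7): 0⊕0⊕1⊕0 = 1
s2 (pos 2,3,6,7): 1⊕0⊕0⊕0 = 1
s4 (pos 4,5,6,7): 1⊕1⊕0⊕0 = 0
Syndrome s4…s1 = 011 → error at position 3.
Flip position 3: 0101100 → 0111100
Read data bits from positions 3,5,6,7: 1100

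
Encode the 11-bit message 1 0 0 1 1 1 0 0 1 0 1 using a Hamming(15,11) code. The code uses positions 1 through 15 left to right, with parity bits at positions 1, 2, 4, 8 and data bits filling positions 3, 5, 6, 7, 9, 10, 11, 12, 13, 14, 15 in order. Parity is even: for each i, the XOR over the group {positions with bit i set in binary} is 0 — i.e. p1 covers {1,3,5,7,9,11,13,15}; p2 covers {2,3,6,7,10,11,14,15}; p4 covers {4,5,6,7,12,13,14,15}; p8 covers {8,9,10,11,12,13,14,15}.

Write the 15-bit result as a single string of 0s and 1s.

101100101100101

Place data at non-parity positions: p1 p2 1 p4 0 0 1 p8 1 1 0 0 1 0 1
p1 (pos 1,3,5,7,9,11,13,15): XOR of data positions = 1⊕0⊕1⊕1⊕0⊕1⊕1 = 1
p2 (pos 2,3,6,7,10,11,14,15): XOR of data positions = 1⊕0⊕1⊕1⊕0⊕0⊕1 = 0
p4 (pos 4,5,6,7,12,13,14,15): XOR of data positions = 0⊕0⊕1⊕0⊕1⊕0⊕1 = 1
p8 (pos 8,9,10,11,12,13,14,15): XOR of data positions = 1⊕1⊕0⊕0⊕1⊕0⊕1 = 0
Codeword: 101100101100101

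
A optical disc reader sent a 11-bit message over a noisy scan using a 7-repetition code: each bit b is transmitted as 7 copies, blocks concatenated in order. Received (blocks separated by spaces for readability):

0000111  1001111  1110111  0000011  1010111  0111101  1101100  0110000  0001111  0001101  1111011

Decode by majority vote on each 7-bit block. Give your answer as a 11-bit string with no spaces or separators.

Block 1 (0000111): 3 ones → 0
Block 2 (1001111): 5 ones → 1
Block 3 (1110111): 6 ones → 1
Block 4 (0000011): 2 ones → 0
Block 5 (1010111): 5 ones → 1
Block 6 (0111101): 5 ones → 1
Block 7 (1101100): 4 ones → 1
Block 8 (0110000): 2 ones → 0
Block 9 (0001111): 4 ones → 1
Block 10 (0001101): 3 ones → 0
Block 11 (1111011): 6 ones → 1

01101110101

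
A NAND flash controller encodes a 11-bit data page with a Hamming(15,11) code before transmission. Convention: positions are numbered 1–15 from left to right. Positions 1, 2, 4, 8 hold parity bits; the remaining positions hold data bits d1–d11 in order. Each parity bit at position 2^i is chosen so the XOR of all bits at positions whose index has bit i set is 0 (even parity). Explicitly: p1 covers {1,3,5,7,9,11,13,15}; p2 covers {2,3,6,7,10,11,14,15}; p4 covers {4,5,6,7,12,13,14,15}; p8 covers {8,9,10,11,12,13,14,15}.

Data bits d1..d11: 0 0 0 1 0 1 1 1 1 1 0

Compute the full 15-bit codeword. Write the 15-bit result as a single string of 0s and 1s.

100000110111110

Place data at non-parity positions: p1 p2 0 p4 0 0 1 p8 0 1 1 1 1 1 0
p1 (pos 1,3,5,7,9,11,13,15): XOR of data positions = 0⊕0⊕1⊕0⊕1⊕1⊕0 = 1
p2 (pos 2,3,6,7,10,11,14,15): XOR of data positions = 0⊕0⊕1⊕1⊕1⊕1⊕0 = 0
p4 (pos 4,5,6,7,12,13,14,15): XOR of data positions = 0⊕0⊕1⊕1⊕1⊕1⊕0 = 0
p8 (pos 8,9,10,11,12,13,14,15): XOR of data positions = 0⊕1⊕1⊕1⊕1⊕1⊕0 = 1
Codeword: 100000110111110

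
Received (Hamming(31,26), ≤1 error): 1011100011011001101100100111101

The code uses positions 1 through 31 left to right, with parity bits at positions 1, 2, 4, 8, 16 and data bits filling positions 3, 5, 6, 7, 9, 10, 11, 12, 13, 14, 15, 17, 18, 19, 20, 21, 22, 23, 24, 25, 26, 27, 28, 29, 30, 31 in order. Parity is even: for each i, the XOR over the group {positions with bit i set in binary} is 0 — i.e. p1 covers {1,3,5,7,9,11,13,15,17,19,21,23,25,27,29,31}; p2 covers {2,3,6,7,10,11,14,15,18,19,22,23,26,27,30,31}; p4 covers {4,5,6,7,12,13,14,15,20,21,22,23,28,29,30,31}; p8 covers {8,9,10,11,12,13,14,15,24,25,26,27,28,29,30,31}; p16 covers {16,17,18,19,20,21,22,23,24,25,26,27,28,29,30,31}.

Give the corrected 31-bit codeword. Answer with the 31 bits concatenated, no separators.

s1 (pos 1,3,5,7,9,11,13,15,17,19,21,23,25,27,29,31): 1⊕1⊕1⊕0⊕1⊕0⊕1⊕0⊕1⊕1⊕0⊕1⊕0⊕1⊕1⊕1 = 1
s2 (pos 2,3,6,7,10,11,14,15,18,19,22,23,26,27,30,31): 0⊕1⊕0⊕0⊕1⊕0⊕0⊕0⊕0⊕1⊕0⊕1⊕1⊕1⊕0⊕1 = 1
s4 (pos 4,5,6,7,12,13,14,15,20,21,22,23,28,29,30,31): 1⊕1⊕0⊕0⊕1⊕1⊕0⊕0⊕1⊕0⊕0⊕1⊕1⊕1⊕0⊕1 = 1
s8 (pos 8,9,10,11,12,13,14,15,24,25,26,27,28,29,30,31): 0⊕1⊕1⊕0⊕1⊕1⊕0⊕0⊕0⊕0⊕1⊕1⊕1⊕1⊕0⊕1 = 1
s16 (pos 16,17,18,19,20,21,22,23,24,25,26,27,28,29,30,31): 1⊕1⊕0⊕1⊕1⊕0⊕0⊕1⊕0⊕0⊕1⊕1⊕1⊕1⊕0⊕1 = 0
Syndrome s16…s1 = 01111 → error at position 15.
Flip position 15: 1011100011011001101100100111101 → 1011100011011011101100100111101

1011100011011011101100100111101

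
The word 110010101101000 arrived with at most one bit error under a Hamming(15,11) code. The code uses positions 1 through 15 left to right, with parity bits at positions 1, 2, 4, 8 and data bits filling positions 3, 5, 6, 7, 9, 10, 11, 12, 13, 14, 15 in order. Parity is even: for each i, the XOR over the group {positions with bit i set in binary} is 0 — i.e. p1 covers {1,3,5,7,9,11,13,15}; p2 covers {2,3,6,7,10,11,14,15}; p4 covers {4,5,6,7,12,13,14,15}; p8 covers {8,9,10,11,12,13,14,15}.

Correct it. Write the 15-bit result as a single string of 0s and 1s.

110010101101010

s1 (pos 1,3,5,7,9,11,13,15): 1⊕0⊕1⊕1⊕1⊕0⊕0⊕0 = 0
s2 (pos 2,3,6,7,10,11,14,15): 1⊕0⊕0⊕1⊕1⊕0⊕0⊕0 = 1
s4 (pos 4,5,6,7,12,13,14,15): 0⊕1⊕0⊕1⊕1⊕0⊕0⊕0 = 1
s8 (pos 8,9,10,11,12,13,14,15): 0⊕1⊕1⊕0⊕1⊕0⊕0⊕0 = 1
Syndrome s8…s1 = 1110 → error at position 14.
Flip position 14: 110010101101000 → 110010101101010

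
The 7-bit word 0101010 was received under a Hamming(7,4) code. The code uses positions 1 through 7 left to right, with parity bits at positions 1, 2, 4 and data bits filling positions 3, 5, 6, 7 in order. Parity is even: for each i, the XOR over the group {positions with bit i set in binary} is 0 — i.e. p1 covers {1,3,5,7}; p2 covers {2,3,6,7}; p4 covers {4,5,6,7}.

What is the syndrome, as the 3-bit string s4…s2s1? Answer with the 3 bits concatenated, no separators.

s1 (pos 1,3,5,7): 0⊕0⊕0⊕0 = 0
s2 (pos 2,3,6,7): 1⊕0⊕1⊕0 = 0
s4 (pos 4,5,6,7): 1⊕0⊕1⊕0 = 0
Syndrome s4…s1 = 000 → no error.

000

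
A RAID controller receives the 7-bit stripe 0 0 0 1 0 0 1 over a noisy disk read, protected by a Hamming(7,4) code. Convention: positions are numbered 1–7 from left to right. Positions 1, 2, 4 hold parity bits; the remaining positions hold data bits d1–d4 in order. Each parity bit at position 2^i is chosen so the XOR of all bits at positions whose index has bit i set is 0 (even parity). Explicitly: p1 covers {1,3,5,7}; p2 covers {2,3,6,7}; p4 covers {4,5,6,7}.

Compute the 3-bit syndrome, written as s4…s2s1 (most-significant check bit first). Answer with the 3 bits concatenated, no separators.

s1 (pos 1,3,5,7): 0⊕0⊕0⊕1 = 1
s2 (pos 2,3,6,7): 0⊕0⊕0⊕1 = 1
s4 (pos 4,5,6,7): 1⊕0⊕0⊕1 = 0
Syndrome s4…s1 = 011 → error at position 3.

011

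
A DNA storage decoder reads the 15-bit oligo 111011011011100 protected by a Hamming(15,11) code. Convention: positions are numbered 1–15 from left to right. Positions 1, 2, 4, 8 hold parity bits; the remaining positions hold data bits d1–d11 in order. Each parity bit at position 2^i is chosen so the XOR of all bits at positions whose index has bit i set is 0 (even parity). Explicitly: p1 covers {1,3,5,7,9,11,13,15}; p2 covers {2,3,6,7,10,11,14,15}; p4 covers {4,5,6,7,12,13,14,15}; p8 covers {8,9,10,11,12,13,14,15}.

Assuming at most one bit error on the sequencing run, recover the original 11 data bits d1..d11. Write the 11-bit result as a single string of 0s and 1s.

11101011100

s1 (pos 1,3,5,7,9,11,13,15): 1⊕1⊕1⊕0⊕1⊕1⊕1⊕0 = 0
s2 (pos 2,3,6,7,10,11,14,15): 1⊕1⊕1⊕0⊕0⊕1⊕0⊕0 = 0
s4 (pos 4,5,6,7,12,13,14,15): 0⊕1⊕1⊕0⊕1⊕1⊕0⊕0 = 0
s8 (pos 8,9,10,11,12,13,14,15): 1⊕1⊕0⊕1⊕1⊕1⊕0⊕0 = 1
Syndrome s8…s1 = 1000 → error at position 8.
Flip position 8: 111011011011100 → 111011001011100
Read data bits from positions 3,5,6,7,9,10,11,12,13,14,15: 11101011100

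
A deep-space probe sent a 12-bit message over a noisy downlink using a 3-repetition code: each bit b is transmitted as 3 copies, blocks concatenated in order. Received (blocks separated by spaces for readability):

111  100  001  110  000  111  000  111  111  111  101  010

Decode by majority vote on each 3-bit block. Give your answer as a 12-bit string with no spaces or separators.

100101011110

Block 1 (111): 3 ones → 1
Block 2 (100): 1 one → 0
Block 3 (001): 1 one → 0
Block 4 (110): 2 ones → 1
Block 5 (000): 0 ones → 0
Block 6 (111): 3 ones → 1
Block 7 (000): 0 ones → 0
Block 8 (111): 3 ones → 1
Block 9 (111): 3 ones → 1
Block 10 (111): 3 ones → 1
Block 11 (101): 2 ones → 1
Block 12 (010): 1 one → 0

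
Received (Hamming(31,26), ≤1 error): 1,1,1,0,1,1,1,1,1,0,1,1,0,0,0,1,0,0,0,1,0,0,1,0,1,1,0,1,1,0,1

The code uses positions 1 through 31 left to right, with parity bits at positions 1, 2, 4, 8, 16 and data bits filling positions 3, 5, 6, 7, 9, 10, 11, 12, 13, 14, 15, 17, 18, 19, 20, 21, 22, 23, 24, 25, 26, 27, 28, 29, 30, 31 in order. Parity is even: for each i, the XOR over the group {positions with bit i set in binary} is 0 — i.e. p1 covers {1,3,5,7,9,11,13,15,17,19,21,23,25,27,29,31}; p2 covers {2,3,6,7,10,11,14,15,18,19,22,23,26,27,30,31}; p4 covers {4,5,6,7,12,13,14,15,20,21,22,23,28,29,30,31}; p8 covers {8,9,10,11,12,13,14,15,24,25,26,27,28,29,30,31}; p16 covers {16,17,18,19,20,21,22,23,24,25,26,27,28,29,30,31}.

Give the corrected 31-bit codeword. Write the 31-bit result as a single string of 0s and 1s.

s1 (pos 1,3,5,7,9,11,13,15,17,19,21,23,25,27,29,31): 1⊕1⊕1⊕1⊕1⊕1⊕0⊕0⊕0⊕0⊕0⊕1⊕1⊕0⊕1⊕1 = 0
s2 (pos 2,3,6,7,10,11,14,15,18,19,22,23,26,27,30,31): 1⊕1⊕1⊕1⊕0⊕1⊕0⊕0⊕0⊕0⊕0⊕1⊕1⊕0⊕0⊕1 = 0
s4 (pos 4,5,6,7,12,13,14,15,20,21,22,23,28,29,30,31): 0⊕1⊕1⊕1⊕1⊕0⊕0⊕0⊕1⊕0⊕0⊕1⊕1⊕1⊕0⊕1 = 1
s8 (pos 8,9,10,11,12,13,14,15,24,25,26,27,28,29,30,31): 1⊕1⊕0⊕1⊕1⊕0⊕0⊕0⊕0⊕1⊕1⊕0⊕1⊕1⊕0⊕1 = 1
s16 (pos 16,17,18,19,20,21,22,23,24,25,26,27,28,29,30,31): 1⊕0⊕0⊕0⊕1⊕0⊕0⊕1⊕0⊕1⊕1⊕0⊕1⊕1⊕0⊕1 = 0
Syndrome s16…s1 = 01100 → error at position 12.
Flip position 12: 1110111110110001000100101101101 → 1110111110100001000100101101101

1110111110100001000100101101101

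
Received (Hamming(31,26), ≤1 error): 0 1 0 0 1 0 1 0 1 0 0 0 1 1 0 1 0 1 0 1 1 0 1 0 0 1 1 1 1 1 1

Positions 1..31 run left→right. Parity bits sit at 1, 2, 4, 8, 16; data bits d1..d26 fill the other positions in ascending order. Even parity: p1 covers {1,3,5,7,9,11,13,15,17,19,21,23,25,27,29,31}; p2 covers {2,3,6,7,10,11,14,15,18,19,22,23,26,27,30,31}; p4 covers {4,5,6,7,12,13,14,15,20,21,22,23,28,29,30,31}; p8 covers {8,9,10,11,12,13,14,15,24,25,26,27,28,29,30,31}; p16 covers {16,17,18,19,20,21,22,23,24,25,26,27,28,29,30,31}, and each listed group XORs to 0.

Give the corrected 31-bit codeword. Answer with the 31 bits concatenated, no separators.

s1 (pos 1,3,5,7,9,11,13,15,17,19,21,23,25,27,29,31): 0⊕0⊕1⊕1⊕1⊕0⊕1⊕0⊕0⊕0⊕1⊕1⊕0⊕1⊕1⊕1 = 1
s2 (pos 2,3,6,7,10,11,14,15,18,19,22,23,26,27,30,31): 1⊕0⊕0⊕1⊕0⊕0⊕1⊕0⊕1⊕0⊕0⊕1⊕1⊕1⊕1⊕1 = 1
s4 (pos 4,5,6,7,12,13,14,15,20,21,22,23,28,29,30,31): 0⊕1⊕0⊕1⊕0⊕1⊕1⊕0⊕1⊕1⊕0⊕1⊕1⊕1⊕1⊕1 = 1
s8 (pos 8,9,10,11,12,13,14,15,24,25,26,27,28,29,30,31): 0⊕1⊕0⊕0⊕0⊕1⊕1⊕0⊕0⊕0⊕1⊕1⊕1⊕1⊕1⊕1 = 1
s16 (pos 16,17,18,19,20,21,22,23,24,25,26,27,28,29,30,31): 1⊕0⊕1⊕0⊕1⊕1⊕0⊕1⊕0⊕0⊕1⊕1⊕1⊕1⊕1⊕1 = 1
Syndrome s16…s1 = 11111 → error at position 31.
Flip position 31: 0100101010001101010110100111111 → 0100101010001101010110100111110

0100101010001101010110100111110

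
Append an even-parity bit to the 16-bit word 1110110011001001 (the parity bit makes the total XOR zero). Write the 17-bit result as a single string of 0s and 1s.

11101100110010011

XOR of the 16 data bits: 1⊕1⊕1⊕0⊕1⊕1⊕0⊕0⊕1⊕1⊕0⊕0⊕1⊕0⊕0⊕1 = 1
Parity bit = 1 (so all 17 bits XOR to 0).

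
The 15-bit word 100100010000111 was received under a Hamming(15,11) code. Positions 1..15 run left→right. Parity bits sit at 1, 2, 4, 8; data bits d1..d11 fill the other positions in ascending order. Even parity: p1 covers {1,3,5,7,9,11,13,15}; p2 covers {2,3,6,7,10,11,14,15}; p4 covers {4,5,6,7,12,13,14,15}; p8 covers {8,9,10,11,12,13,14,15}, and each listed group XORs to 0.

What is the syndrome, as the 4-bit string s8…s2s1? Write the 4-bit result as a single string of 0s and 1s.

0001

s1 (pos 1,3,5,7,9,11,13,15): 1⊕0⊕0⊕0⊕0⊕0⊕1⊕1 = 1
s2 (pos 2,3,6,7,10,11,14,15): 0⊕0⊕0⊕0⊕0⊕0⊕1⊕1 = 0
s4 (pos 4,5,6,7,12,13,14,15): 1⊕0⊕0⊕0⊕0⊕1⊕1⊕1 = 0
s8 (pos 8,9,10,11,12,13,14,15): 1⊕0⊕0⊕0⊕0⊕1⊕1⊕1 = 0
Syndrome s8…s1 = 0001 → error at position 1.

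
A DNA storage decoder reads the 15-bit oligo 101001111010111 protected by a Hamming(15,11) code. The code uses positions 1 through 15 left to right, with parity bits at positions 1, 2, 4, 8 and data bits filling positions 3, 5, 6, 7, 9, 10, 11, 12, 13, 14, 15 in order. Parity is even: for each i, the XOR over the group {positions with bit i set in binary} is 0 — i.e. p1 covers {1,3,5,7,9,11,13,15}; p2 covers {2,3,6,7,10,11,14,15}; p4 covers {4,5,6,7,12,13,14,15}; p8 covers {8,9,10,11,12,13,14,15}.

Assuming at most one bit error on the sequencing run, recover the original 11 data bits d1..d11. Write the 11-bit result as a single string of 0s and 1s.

11111010111

s1 (pos 1,3,5,7,9,11,13,15): 1⊕1⊕0⊕1⊕1⊕1⊕1⊕1 = 1
s2 (pos 2,3,6,7,10,11,14,15): 0⊕1⊕1⊕1⊕0⊕1⊕1⊕1 = 0
s4 (pos 4,5,6,7,12,13,14,15): 0⊕0⊕1⊕1⊕0⊕1⊕1⊕1 = 1
s8 (pos 8,9,10,11,12,13,14,15): 1⊕1⊕0⊕1⊕0⊕1⊕1⊕1 = 0
Syndrome s8…s1 = 0101 → error at position 5.
Flip position 5: 101001111010111 → 101011111010111
Read data bits from positions 3,5,6,7,9,10,11,12,13,14,15: 11111010111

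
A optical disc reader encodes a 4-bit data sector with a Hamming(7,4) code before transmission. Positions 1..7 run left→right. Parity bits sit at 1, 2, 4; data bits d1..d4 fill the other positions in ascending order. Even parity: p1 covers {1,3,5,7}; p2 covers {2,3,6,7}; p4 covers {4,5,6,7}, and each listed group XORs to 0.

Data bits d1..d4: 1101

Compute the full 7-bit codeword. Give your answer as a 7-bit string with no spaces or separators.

1010101

Place data at non-parity positions: p1 p2 1 p4 1 0 1
p1 (pos 1,3,5,7): XOR of data positions = 1⊕1⊕1 = 1
p2 (pos 2,3,6,7): XOR of data positions = 1⊕0⊕1 = 0
p4 (pos 4,5,6,7): XOR of data positions = 1⊕0⊕1 = 0
Codeword: 1010101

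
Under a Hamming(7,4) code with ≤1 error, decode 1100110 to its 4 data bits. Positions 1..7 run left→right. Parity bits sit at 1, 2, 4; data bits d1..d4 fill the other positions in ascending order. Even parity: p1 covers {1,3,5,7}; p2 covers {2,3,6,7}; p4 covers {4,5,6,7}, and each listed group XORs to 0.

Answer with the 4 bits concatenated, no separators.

s1 (pos 1,3,5,7): 1⊕0⊕1⊕0 = 0
s2 (pos 2,3,6,7): 1⊕0⊕1⊕0 = 0
s4 (pos 4,5,6,7): 0⊕1⊕1⊕0 = 0
Syndrome s4…s1 = 000 → no error.
Read data bits from positions 3,5,6,7: 0110

0110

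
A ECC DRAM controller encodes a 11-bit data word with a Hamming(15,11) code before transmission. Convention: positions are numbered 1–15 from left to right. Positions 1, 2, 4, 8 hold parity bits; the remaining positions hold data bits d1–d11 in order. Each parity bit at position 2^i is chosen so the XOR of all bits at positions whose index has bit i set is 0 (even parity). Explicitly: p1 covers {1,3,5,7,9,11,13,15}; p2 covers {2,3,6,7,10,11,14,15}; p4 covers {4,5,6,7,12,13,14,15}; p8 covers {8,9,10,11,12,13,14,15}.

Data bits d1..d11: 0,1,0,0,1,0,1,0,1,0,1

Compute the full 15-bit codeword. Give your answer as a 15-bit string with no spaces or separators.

Place data at non-parity positions: p1 p2 0 p4 1 0 0 p8 1 0 1 0 1 0 1
p1 (pos 1,3,5,7,9,11,13,15): XOR of data positions = 0⊕1⊕0⊕1⊕1⊕1⊕1 = 1
p2 (pos 2,3,6,7,10,11,14,15): XOR of data positions = 0⊕0⊕0⊕0⊕1⊕0⊕1 = 0
p4 (pos 4,5,6,7,12,13,14,15): XOR of data positions = 1⊕0⊕0⊕0⊕1⊕0⊕1 = 1
p8 (pos 8,9,10,11,12,13,14,15): XOR of data positions = 1⊕0⊕1⊕0⊕1⊕0⊕1 = 0
Codeword: 100110001010101

100110001010101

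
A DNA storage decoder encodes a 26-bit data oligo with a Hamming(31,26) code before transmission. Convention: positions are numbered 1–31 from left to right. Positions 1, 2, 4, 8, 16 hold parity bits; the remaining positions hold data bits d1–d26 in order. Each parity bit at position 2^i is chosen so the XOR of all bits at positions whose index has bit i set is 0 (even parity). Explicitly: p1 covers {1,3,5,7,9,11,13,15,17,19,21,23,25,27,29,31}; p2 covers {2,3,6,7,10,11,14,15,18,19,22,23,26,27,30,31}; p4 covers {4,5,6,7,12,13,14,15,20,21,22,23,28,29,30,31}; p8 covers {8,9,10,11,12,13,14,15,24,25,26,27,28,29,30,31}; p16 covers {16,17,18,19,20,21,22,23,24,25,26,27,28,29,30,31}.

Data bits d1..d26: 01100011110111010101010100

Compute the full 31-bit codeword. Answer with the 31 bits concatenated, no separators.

Place data at non-parity positions: p1 p2 0 p4 1 1 0 p8 0 0 1 1 1 1 0 p16 1 1 1 0 1 0 1 0 1 0 1 0 1 0 0
p1 (pos 1,3,5,7,9,11,13,15,17,19,21,23,25,27,29,31): XOR of data positions = 0⊕1⊕0⊕0⊕1⊕1⊕0⊕1⊕1⊕1⊕1⊕1⊕1⊕1⊕0 = 0
p2 (pos 2,3,6,7,10,11,14,15,18,19,22,23,26,27,30,31): XOR of data positions = 0⊕1⊕0⊕0⊕1⊕1⊕0⊕1⊕1⊕0⊕1⊕0⊕1⊕0⊕0 = 1
p4 (pos 4,5,6,7,12,13,14,15,20,21,22,23,28,29,30,31): XOR of data positions = 1⊕1⊕0⊕1⊕1⊕1⊕0⊕0⊕1⊕0⊕1⊕0⊕1⊕0⊕0 = 0
p8 (pos 8,9,10,11,12,13,14,15,24,25,26,27,28,29,30,31): XOR of data positions = 0⊕0⊕1⊕1⊕1⊕1⊕0⊕0⊕1⊕0⊕1⊕0⊕1⊕0⊕0 = 1
p16 (pos 16,17,18,19,20,21,22,23,24,25,26,27,28,29,30,31): XOR of data positions = 1⊕1⊕1⊕0⊕1⊕0⊕1⊕0⊕1⊕0⊕1⊕0⊕1⊕0⊕0 = 0
Codeword: 0100110100111100111010101010100

0100110100111100111010101010100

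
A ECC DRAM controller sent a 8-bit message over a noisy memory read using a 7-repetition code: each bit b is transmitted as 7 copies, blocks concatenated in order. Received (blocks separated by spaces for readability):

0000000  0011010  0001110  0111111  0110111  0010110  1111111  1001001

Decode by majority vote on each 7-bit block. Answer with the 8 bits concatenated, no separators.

00011010

Block 1 (0000000): 0 ones → 0
Block 2 (0011010): 3 ones → 0
Block 3 (0001110): 3 ones → 0
Block 4 (0111111): 6 ones → 1
Block 5 (0110111): 5 ones → 1
Block 6 (0010110): 3 ones → 0
Block 7 (1111111): 7 ones → 1
Block 8 (1001001): 3 ones → 0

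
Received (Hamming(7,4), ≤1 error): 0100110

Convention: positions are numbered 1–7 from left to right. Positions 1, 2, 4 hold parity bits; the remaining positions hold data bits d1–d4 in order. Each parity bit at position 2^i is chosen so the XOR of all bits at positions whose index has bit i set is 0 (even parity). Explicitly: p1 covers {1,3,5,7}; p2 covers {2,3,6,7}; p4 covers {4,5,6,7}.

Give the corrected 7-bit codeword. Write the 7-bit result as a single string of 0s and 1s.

s1 (pos 1,3,5,7): 0⊕0⊕1⊕0 = 1
s2 (pos 2,3,6,7): 1⊕0⊕1⊕0 = 0
s4 (pos 4,5,6,7): 0⊕1⊕1⊕0 = 0
Syndrome s4…s1 = 001 → error at position 1.
Flip position 1: 0100110 → 1100110

1100110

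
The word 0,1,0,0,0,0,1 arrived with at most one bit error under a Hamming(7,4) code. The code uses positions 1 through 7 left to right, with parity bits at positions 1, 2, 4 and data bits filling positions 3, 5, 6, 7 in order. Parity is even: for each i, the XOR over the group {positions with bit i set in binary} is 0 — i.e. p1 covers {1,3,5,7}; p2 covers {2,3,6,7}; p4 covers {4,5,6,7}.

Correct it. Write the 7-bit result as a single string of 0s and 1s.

0100101

s1 (pos 1,3,5,7): 0⊕0⊕0⊕1 = 1
s2 (pos 2,3,6,7): 1⊕0⊕0⊕1 = 0
s4 (pos 4,5,6,7): 0⊕0⊕0⊕1 = 1
Syndrome s4…s1 = 101 → error at position 5.
Flip position 5: 0100001 → 0100101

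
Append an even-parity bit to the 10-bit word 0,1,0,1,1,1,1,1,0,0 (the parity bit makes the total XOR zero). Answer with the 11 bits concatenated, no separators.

XOR of the 10 data bits: 0⊕1⊕0⊕1⊕1⊕1⊕1⊕1⊕0⊕0 = 0
Parity bit = 0 (so all 11 bits XOR to 0).

01011111000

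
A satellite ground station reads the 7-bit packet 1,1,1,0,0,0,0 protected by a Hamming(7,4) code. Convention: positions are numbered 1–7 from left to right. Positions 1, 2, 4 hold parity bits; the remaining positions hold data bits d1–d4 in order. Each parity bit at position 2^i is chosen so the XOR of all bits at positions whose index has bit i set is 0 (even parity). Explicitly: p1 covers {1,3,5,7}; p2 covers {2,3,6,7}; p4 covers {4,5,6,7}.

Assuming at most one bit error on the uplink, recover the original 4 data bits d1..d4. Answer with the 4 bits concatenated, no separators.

s1 (pos 1,3,5,7): 1⊕1⊕0⊕0 = 0
s2 (pos 2,3,6,7): 1⊕1⊕0⊕0 = 0
s4 (pos 4,5,6,7): 0⊕0⊕0⊕0 = 0
Syndrome s4…s1 = 000 → no error.
Read data bits from positions 3,5,6,7: 1000

1000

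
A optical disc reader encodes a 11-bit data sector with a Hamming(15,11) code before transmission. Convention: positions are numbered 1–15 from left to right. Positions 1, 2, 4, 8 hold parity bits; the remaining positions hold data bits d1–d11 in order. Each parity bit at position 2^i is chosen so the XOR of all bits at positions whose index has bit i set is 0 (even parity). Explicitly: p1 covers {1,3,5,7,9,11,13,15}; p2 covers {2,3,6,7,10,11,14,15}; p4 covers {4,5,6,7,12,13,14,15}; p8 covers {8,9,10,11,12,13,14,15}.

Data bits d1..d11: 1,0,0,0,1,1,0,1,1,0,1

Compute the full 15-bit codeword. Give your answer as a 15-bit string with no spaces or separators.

011100011101101

Place data at non-parity positions: p1 p2 1 p4 0 0 0 p8 1 1 0 1 1 0 1
p1 (pos 1,3,5,7,9,11,13,15): XOR of data positions = 1⊕0⊕0⊕1⊕0⊕1⊕1 = 0
p2 (pos 2,3,6,7,10,11,14,15): XOR of data positions = 1⊕0⊕0⊕1⊕0⊕0⊕1 = 1
p4 (pos 4,5,6,7,12,13,14,15): XOR of data positions = 0⊕0⊕0⊕1⊕1⊕0⊕1 = 1
p8 (pos 8,9,10,11,12,13,14,15): XOR of data positions = 1⊕1⊕0⊕1⊕1⊕0⊕1 = 1
Codeword: 011100011101101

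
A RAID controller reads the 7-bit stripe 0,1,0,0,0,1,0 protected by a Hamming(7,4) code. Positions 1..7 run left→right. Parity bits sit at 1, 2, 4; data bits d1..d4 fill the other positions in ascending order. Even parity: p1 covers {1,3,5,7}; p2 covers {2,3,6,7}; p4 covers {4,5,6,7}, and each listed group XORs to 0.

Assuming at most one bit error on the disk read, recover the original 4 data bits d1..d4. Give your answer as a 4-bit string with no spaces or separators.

s1 (pos 1,3,5,7): 0⊕0⊕0⊕0 = 0
s2 (pos 2,3,6,7): 1⊕0⊕1⊕0 = 0
s4 (pos 4,5,6,7): 0⊕0⊕1⊕0 = 1
Syndrome s4…s1 = 100 → error at position 4.
Flip position 4: 0100010 → 0101010
Read data bits from positions 3,5,6,7: 0010

0010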